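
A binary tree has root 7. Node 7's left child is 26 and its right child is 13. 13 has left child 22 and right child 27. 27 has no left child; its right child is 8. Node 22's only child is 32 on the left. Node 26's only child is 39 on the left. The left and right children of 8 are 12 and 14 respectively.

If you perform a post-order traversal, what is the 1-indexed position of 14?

Post-order visits the left subtree, then the right subtree, then the node.
At 7: go left to 26.
  At 26: go left to 39.
    39 is a leaf — visit 39.
  At 26: no right child.
  Visit 26.
At 7: go right to 13.
  At 13: go left to 22.
    At 22: go left to 32.
      32 is a leaf — visit 32.
    At 22: no right child.
    Visit 22.
  At 13: go right to 27.
    At 27: no left child.
    At 27: go right to 8.
      At 8: go left to 12.
        12 is a leaf — visit 12.
      At 8: go right to 14.
        14 is a leaf — visit 14.
      Visit 8.
    Visit 27.
  Visit 13.
Visit 7.
Full post-order sequence: 39, 26, 32, 22, 12, 14, 8, 27, 13, 7.

6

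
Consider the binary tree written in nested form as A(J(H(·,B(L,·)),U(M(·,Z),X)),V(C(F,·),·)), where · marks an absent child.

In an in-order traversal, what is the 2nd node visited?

In-order visits the left subtree, then the node, then the right subtree.
At A: go left to J.
  At J: go left to H.
    At H: no left child.
    Visit H.
    At H: go right to B.
      At B: go left to L.
        L is a leaf — visit L.
      Visit B.
      At B: no right child.
  Visit J.
  At J: go right to U.
    At U: go left to M.
      At M: no left child.
      Visit M.
      At M: go right to Z.
        Z is a leaf — visit Z.
    Visit U.
    At U: go right to X.
      X is a leaf — visit X.
Visit A.
At A: go right to V.
  At V: go left to C.
    At C: go left to F.
      F is a leaf — visit F.
    Visit C.
    At C: no right child.
  Visit V.
  At V: no right child.
Full in-order sequence: H, L, B, J, M, Z, U, X, A, F, C, V.

L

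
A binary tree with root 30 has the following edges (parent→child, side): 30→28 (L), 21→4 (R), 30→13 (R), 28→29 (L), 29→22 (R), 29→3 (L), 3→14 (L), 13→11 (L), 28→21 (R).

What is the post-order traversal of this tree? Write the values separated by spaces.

Post-order visits the left subtree, then the right subtree, then the node.
At 30: go left to 28.
  At 28: go left to 29.
    At 29: go left to 3.
      At 3: go left to 14.
        14 is a leaf — visit 14.
      At 3: no right child.
      Visit 3.
    At 29: go right to 22.
      22 is a leaf — visit 22.
    Visit 29.
  At 28: go right to 21.
    At 21: no left child.
    At 21: go right to 4.
      4 is a leaf — visit 4.
    Visit 21.
  Visit 28.
At 30: go right to 13.
  At 13: go left to 11.
    11 is a leaf — visit 11.
  At 13: no right child.
  Visit 13.
Visit 30.

14 3 22 29 4 21 28 11 13 30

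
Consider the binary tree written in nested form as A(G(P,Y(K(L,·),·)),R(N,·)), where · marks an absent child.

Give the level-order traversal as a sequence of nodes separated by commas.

Level-order visits nodes level by level from the root, left to right within each level.
Level 0: A
Level 1: G, R
Level 2: P, Y, N
Level 3: K
Level 4: L

A, G, R, P, Y, N, K, L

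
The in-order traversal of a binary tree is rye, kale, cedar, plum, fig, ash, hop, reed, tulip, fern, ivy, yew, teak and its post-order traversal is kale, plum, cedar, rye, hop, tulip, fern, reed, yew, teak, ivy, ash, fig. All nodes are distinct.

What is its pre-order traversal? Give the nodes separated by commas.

The last element of post-order is the root; it splits in-order into left and right subtrees.
Root fig: left subtree has 4 nodes {rye, kale, cedar, plum}, right has 8 {ash, hop, reed, tulip, fern, ivy, yew, teak}.
  Root rye: left subtree has 0 nodes { }, right has 3 {kale, cedar, plum}.
    Root cedar: left subtree has 1 node {kale}, right has 1 {plum}.
  Root ash: left subtree has 0 nodes { }, right has 7 {hop, reed, tulip, fern, ivy, yew, teak}.
    Root ivy: left subtree has 4 nodes {hop, reed, tulip, fern}, right has 2 {yew, teak}.
      Root reed: left subtree has 1 node {hop}, right has 2 {tulip, fern}.
        Root fern: left subtree has 1 node {tulip}, right has 0 { }.
      Root teak: left subtree has 1 node {yew}, right has 0 { }.

fig, rye, cedar, kale, plum, ash, ivy, reed, hop, fern, tulip, teak, yew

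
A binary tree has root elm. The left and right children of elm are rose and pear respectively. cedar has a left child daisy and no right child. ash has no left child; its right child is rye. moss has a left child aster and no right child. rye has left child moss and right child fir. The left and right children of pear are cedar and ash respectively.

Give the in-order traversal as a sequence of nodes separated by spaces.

rose elm daisy cedar pear ash aster moss rye fir

In-order visits the left subtree, then the node, then the right subtree.
At elm: go left to rose.
  rose is a leaf — visit rose.
Visit elm.
At elm: go right to pear.
  At pear: go left to cedar.
    At cedar: go left to daisy.
      daisy is a leaf — visit daisy.
    Visit cedar.
    At cedar: no right child.
  Visit pear.
  At pear: go right to ash.
    At ash: no left child.
    Visit ash.
    At ash: go right to rye.
      At rye: go left to moss.
        At moss: go left to aster.
          aster is a leaf — visit aster.
        Visit moss.
        At moss: no right child.
      Visit rye.
      At rye: go right to fir.
        fir is a leaf — visit fir.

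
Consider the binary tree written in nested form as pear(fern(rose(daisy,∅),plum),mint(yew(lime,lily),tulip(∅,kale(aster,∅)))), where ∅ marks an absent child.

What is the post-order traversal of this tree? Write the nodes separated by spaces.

Post-order visits the left subtree, then the right subtree, then the node.
At pear: go left to fern.
  At fern: go left to rose.
    At rose: go left to daisy.
      daisy is a leaf — visit daisy.
    At rose: no right child.
    Visit rose.
  At fern: go right to plum.
    plum is a leaf — visit plum.
  Visit fern.
At pear: go right to mint.
  At mint: go left to yew.
    At yew: go left to lime.
      lime is a leaf — visit lime.
    At yew: go right to lily.
      lily is a leaf — visit lily.
    Visit yew.
  At mint: go right to tulip.
    At tulip: no left child.
    At tulip: go right to kale.
      At kale: go left to aster.
        aster is a leaf — visit aster.
      At kale: no right child.
      Visit kale.
    Visit tulip.
  Visit mint.
Visit pear.

daisy rose plum fern lime lily yew aster kale tulip mint pear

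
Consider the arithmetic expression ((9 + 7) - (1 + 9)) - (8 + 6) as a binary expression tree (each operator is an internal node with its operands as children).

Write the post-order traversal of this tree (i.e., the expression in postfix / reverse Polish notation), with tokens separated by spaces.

9 7 + 1 9 + - 8 6 + -

Post-order on an expression tree gives postfix notation: for each operator, emit left operand, right operand, then the operator.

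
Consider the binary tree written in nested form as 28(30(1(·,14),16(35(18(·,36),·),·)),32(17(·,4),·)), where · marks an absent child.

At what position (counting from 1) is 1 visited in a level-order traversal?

Level-order visits nodes level by level from the root, left to right within each level.
Level 0: 28
Level 1: 30, 32
Level 2: 1, 16, 17
Level 3: 14, 35, 4
Level 4: 18
Level 5: 36
Full level-order sequence: 28, 30, 32, 1, 16, 17, 14, 35, 4, 18, 36.

4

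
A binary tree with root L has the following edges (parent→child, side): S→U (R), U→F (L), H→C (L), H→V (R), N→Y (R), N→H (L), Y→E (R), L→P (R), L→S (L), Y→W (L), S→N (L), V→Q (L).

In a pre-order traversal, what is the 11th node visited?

U

Pre-order visits the node, then its left subtree, then its right subtree.
Visit L.
At L: go left to S.
  Visit S.
  At S: go left to N.
    Visit N.
    At N: go left to H.
      Visit H.
      At H: go left to C.
        C is a leaf — visit C.
      At H: go right to V.
        Visit V.
        At V: go left to Q.
          Q is a leaf — visit Q.
        At V: no right child.
    At N: go right to Y.
      Visit Y.
      At Y: go left to W.
        W is a leaf — visit W.
      At Y: go right to E.
        E is a leaf — visit E.
  At S: go right to U.
    Visit U.
    At U: go left to F.
      F is a leaf — visit F.
    At U: no right child.
At L: go right to P.
  P is a leaf — visit P.
Full pre-order sequence: L, S, N, H, C, V, Q, Y, W, E, U, F, P.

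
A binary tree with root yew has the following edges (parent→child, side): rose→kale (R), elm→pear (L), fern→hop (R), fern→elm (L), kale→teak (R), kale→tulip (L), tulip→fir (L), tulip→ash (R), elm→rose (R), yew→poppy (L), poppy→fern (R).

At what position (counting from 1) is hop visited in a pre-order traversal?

Pre-order visits the node, then its left subtree, then its right subtree.
Visit yew.
At yew: go left to poppy.
  Visit poppy.
  At poppy: no left child.
  At poppy: go right to fern.
    Visit fern.
    At fern: go left to elm.
      Visit elm.
      At elm: go left to pear.
        pear is a leaf — visit pear.
      At elm: go right to rose.
        Visit rose.
        At rose: no left child.
        At rose: go right to kale.
          Visit kale.
          At kale: go left to tulip.
            Visit tulip.
            At tulip: go left to fir.
              fir is a leaf — visit fir.
            At tulip: go right to ash.
              ash is a leaf — visit ash.
          At kale: go right to teak.
            teak is a leaf — visit teak.
    At fern: go right to hop.
      hop is a leaf — visit hop.
At yew: no right child.
Full pre-order sequence: yew, poppy, fern, elm, pear, rose, kale, tulip, fir, ash, teak, hop.

12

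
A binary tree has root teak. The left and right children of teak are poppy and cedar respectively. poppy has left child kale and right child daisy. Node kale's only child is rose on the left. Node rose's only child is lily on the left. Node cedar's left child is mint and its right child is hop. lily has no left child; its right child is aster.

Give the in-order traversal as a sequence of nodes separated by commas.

In-order visits the left subtree, then the node, then the right subtree.
At teak: go left to poppy.
  At poppy: go left to kale.
    At kale: go left to rose.
      At rose: go left to lily.
        At lily: no left child.
        Visit lily.
        At lily: go right to aster.
          aster is a leaf — visit aster.
      Visit rose.
      At rose: no right child.
    Visit kale.
    At kale: no right child.
  Visit poppy.
  At poppy: go right to daisy.
    daisy is a leaf — visit daisy.
Visit teak.
At teak: go right to cedar.
  At cedar: go left to mint.
    mint is a leaf — visit mint.
  Visit cedar.
  At cedar: go right to hop.
    hop is a leaf — visit hop.

lily, aster, rose, kale, poppy, daisy, teak, mint, cedar, hop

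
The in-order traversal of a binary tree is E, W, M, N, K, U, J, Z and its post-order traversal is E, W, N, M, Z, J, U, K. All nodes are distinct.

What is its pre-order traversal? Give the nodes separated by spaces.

K M W E N U J Z

The last element of post-order is the root; it splits in-order into left and right subtrees.
Root K: left subtree has 4 nodes {E, W, M, N}, right has 3 {U, J, Z}.
  Root M: left subtree has 2 nodes {E, W}, right has 1 {N}.
    Root W: left subtree has 1 node {E}, right has 0 { }.
  Root U: left subtree has 0 nodes { }, right has 2 {J, Z}.
    Root J: left subtree has 0 nodes { }, right has 1 {Z}.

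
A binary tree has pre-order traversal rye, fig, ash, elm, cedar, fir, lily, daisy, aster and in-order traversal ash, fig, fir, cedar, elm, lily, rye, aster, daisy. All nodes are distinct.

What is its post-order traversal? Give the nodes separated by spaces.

ash fir cedar lily elm fig aster daisy rye

The first element of pre-order is the root; it splits in-order into left and right subtrees.
Root rye: left subtree has 6 nodes {ash, fig, fir, cedar, elm, lily}, right has 2 {aster, daisy}.
  Root fig: left subtree has 1 node {ash}, right has 4 {fir, cedar, elm, lily}.
    Root elm: left subtree has 2 nodes {fir, cedar}, right has 1 {lily}.
      Root cedar: left subtree has 1 node {fir}, right has 0 { }.
  Root daisy: left subtree has 1 node {aster}, right has 0 { }.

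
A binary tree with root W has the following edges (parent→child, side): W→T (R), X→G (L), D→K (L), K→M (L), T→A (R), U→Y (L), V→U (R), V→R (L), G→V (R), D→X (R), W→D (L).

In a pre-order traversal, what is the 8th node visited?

R

Pre-order visits the node, then its left subtree, then its right subtree.
Visit W.
At W: go left to D.
  Visit D.
  At D: go left to K.
    Visit K.
    At K: go left to M.
      M is a leaf — visit M.
    At K: no right child.
  At D: go right to X.
    Visit X.
    At X: go left to G.
      Visit G.
      At G: no left child.
      At G: go right to V.
        Visit V.
        At V: go left to R.
          R is a leaf — visit R.
        At V: go right to U.
          Visit U.
          At U: go left to Y.
            Y is a leaf — visit Y.
          At U: no right child.
    At X: no right child.
At W: go right to T.
  Visit T.
  At T: no left child.
  At T: go right to A.
    A is a leaf — visit A.
Full pre-order sequence: W, D, K, M, X, G, V, R, U, Y, T, A.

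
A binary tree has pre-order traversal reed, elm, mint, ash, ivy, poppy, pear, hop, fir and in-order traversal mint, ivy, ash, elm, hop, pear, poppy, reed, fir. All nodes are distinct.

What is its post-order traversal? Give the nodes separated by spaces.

The first element of pre-order is the root; it splits in-order into left and right subtrees.
Root reed: left subtree has 7 nodes {mint, ivy, ash, elm, hop, pear, poppy}, right has 1 {fir}.
  Root elm: left subtree has 3 nodes {mint, ivy, ash}, right has 3 {hop, pear, poppy}.
    Root mint: left subtree has 0 nodes { }, right has 2 {ivy, ash}.
      Root ash: left subtree has 1 node {ivy}, right has 0 { }.
    Root poppy: left subtree has 2 nodes {hop, pear}, right has 0 { }.
      Root pear: left subtree has 1 node {hop}, right has 0 { }.

ivy ash mint hop pear poppy elm fir reed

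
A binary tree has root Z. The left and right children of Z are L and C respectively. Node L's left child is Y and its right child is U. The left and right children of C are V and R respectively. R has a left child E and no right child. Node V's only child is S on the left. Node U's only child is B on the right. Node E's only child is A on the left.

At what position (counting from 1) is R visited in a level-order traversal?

Level-order visits nodes level by level from the root, left to right within each level.
Level 0: Z
Level 1: L, C
Level 2: Y, U, V, R
Level 3: B, S, E
Level 4: A
Full level-order sequence: Z, L, C, Y, U, V, R, B, S, E, A.

7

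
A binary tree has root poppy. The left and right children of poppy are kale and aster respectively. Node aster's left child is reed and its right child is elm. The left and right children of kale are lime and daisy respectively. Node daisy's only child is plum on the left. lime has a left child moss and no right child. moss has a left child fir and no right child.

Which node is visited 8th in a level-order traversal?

Level-order visits nodes level by level from the root, left to right within each level.
Level 0: poppy
Level 1: kale, aster
Level 2: lime, daisy, reed, elm
Level 3: moss, plum
Level 4: fir
Full level-order sequence: poppy, kale, aster, lime, daisy, reed, elm, moss, plum, fir.

moss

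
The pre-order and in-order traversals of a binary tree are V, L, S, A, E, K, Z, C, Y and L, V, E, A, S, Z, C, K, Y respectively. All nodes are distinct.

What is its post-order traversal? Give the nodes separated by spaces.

L E A C Z Y K S V

The first element of pre-order is the root; it splits in-order into left and right subtrees.
Root V: left subtree has 1 node {L}, right has 7 {E, A, S, Z, C, K, Y}.
  Root S: left subtree has 2 nodes {E, A}, right has 4 {Z, C, K, Y}.
    Root A: left subtree has 1 node {E}, right has 0 { }.
    Root K: left subtree has 2 nodes {Z, C}, right has 1 {Y}.
      Root Z: left subtree has 0 nodes { }, right has 1 {C}.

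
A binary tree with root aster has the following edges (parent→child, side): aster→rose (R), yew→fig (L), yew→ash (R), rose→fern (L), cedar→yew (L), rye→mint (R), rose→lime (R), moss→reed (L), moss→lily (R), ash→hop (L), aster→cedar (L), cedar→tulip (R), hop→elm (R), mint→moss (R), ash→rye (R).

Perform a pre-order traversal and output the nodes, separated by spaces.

aster cedar yew fig ash hop elm rye mint moss reed lily tulip rose fern lime

Pre-order visits the node, then its left subtree, then its right subtree.
Visit aster.
At aster: go left to cedar.
  Visit cedar.
  At cedar: go left to yew.
    Visit yew.
    At yew: go left to fig.
      fig is a leaf — visit fig.
    At yew: go right to ash.
      Visit ash.
      At ash: go left to hop.
        Visit hop.
        At hop: no left child.
        At hop: go right to elm.
          elm is a leaf — visit elm.
      At ash: go right to rye.
        Visit rye.
        At rye: no left child.
        At rye: go right to mint.
          Visit mint.
          At mint: no left child.
          At mint: go right to moss.
            Visit moss.
            At moss: go left to reed.
              reed is a leaf — visit reed.
            At moss: go right to lily.
              lily is a leaf — visit lily.
  At cedar: go right to tulip.
    tulip is a leaf — visit tulip.
At aster: go right to rose.
  Visit rose.
  At rose: go left to fern.
    fern is a leaf — visit fern.
  At rose: go right to lime.
    lime is a leaf — visit lime.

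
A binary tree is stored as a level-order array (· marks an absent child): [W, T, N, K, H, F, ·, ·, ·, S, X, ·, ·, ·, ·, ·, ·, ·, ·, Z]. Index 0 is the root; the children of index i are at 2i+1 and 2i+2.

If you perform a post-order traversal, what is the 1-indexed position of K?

1

Post-order visits the left subtree, then the right subtree, then the node.
At W: go left to T.
  At T: go left to K.
    K is a leaf — visit K.
  At T: go right to H.
    At H: go left to S.
      At S: go left to Z.
        Z is a leaf — visit Z.
      At S: no right child.
      Visit S.
    At H: go right to X.
      X is a leaf — visit X.
    Visit H.
  Visit T.
At W: go right to N.
  At N: go left to F.
    F is a leaf — visit F.
  At N: no right child.
  Visit N.
Visit W.
Full post-order sequence: K, Z, S, X, H, T, F, N, W.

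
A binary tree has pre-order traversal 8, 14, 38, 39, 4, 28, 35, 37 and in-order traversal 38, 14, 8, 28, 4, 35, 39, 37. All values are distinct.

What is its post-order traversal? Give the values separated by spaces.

38 14 28 35 4 37 39 8

The first element of pre-order is the root; it splits in-order into left and right subtrees.
Root 8: left subtree has 2 nodes {38, 14}, right has 5 {28, 4, 35, 39, 37}.
  Root 14: left subtree has 1 node {38}, right has 0 { }.
  Root 39: left subtree has 3 nodes {28, 4, 35}, right has 1 {37}.
    Root 4: left subtree has 1 node {28}, right has 1 {35}.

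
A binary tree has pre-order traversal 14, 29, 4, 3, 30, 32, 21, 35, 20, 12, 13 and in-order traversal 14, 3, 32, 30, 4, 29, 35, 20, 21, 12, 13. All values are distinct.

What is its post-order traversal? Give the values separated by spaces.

The first element of pre-order is the root; it splits in-order into left and right subtrees.
Root 14: left subtree has 0 nodes { }, right has 10 {3, 32, 30, 4, 29, 35, 20, 21, 12, 13}.
  Root 29: left subtree has 4 nodes {3, 32, 30, 4}, right has 5 {35, 20, 21, 12, 13}.
    Root 4: left subtree has 3 nodes {3, 32, 30}, right has 0 { }.
      Root 3: left subtree has 0 nodes { }, right has 2 {32, 30}.
        Root 30: left subtree has 1 node {32}, right has 0 { }.
    Root 21: left subtree has 2 nodes {35, 20}, right has 2 {12, 13}.
      Root 35: left subtree has 0 nodes { }, right has 1 {20}.
      Root 12: left subtree has 0 nodes { }, right has 1 {13}.

32 30 3 4 20 35 13 12 21 29 14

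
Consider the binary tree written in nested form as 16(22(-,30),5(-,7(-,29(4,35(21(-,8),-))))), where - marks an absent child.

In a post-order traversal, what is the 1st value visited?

30

Post-order visits the left subtree, then the right subtree, then the node.
At 16: go left to 22.
  At 22: no left child.
  At 22: go right to 30.
    30 is a leaf — visit 30.
  Visit 22.
At 16: go right to 5.
  At 5: no left child.
  At 5: go right to 7.
    At 7: no left child.
    At 7: go right to 29.
      At 29: go left to 4.
        4 is a leaf — visit 4.
      At 29: go right to 35.
        At 35: go left to 21.
          At 21: no left child.
          At 21: go right to 8.
            8 is a leaf — visit 8.
          Visit 21.
        At 35: no right child.
        Visit 35.
      Visit 29.
    Visit 7.
  Visit 5.
Visit 16.
Full post-order sequence: 30, 22, 4, 8, 21, 35, 29, 7, 5, 16.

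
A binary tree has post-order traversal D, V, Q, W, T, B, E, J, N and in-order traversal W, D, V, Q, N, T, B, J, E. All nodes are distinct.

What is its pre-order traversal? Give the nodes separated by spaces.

N W Q V D J B T E

The last element of post-order is the root; it splits in-order into left and right subtrees.
Root N: left subtree has 4 nodes {W, D, V, Q}, right has 4 {T, B, J, E}.
  Root W: left subtree has 0 nodes { }, right has 3 {D, V, Q}.
    Root Q: left subtree has 2 nodes {D, V}, right has 0 { }.
      Root V: left subtree has 1 node {D}, right has 0 { }.
  Root J: left subtree has 2 nodes {T, B}, right has 1 {E}.
    Root B: left subtree has 1 node {T}, right has 0 { }.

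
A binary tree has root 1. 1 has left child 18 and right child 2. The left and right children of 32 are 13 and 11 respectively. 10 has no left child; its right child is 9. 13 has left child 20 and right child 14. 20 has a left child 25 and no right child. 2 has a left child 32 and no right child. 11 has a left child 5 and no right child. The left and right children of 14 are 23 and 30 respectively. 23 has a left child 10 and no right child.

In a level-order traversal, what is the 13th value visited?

Level-order visits nodes level by level from the root, left to right within each level.
Level 0: 1
Level 1: 18, 2
Level 2: 32
Level 3: 13, 11
Level 4: 20, 14, 5
Level 5: 25, 23, 30
Level 6: 10
Level 7: 9
Full level-order sequence: 1, 18, 2, 32, 13, 11, 20, 14, 5, 25, 23, 30, 10, 9.

10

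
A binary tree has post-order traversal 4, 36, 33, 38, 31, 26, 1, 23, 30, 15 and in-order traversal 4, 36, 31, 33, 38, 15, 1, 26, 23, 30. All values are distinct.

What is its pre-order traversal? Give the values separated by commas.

15, 31, 36, 4, 38, 33, 30, 23, 1, 26

The last element of post-order is the root; it splits in-order into left and right subtrees.
Root 15: left subtree has 5 nodes {4, 36, 31, 33, 38}, right has 4 {1, 26, 23, 30}.
  Root 31: left subtree has 2 nodes {4, 36}, right has 2 {33, 38}.
    Root 36: left subtree has 1 node {4}, right has 0 { }.
    Root 38: left subtree has 1 node {33}, right has 0 { }.
  Root 30: left subtree has 3 nodes {1, 26, 23}, right has 0 { }.
    Root 23: left subtree has 2 nodes {1, 26}, right has 0 { }.
      Root 1: left subtree has 0 nodes { }, right has 1 {26}.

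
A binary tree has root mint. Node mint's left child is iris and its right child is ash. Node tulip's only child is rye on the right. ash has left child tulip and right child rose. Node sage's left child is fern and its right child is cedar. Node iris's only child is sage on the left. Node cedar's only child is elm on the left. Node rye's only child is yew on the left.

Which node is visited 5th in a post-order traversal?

iris

Post-order visits the left subtree, then the right subtree, then the node.
At mint: go left to iris.
  At iris: go left to sage.
    At sage: go left to fern.
      fern is a leaf — visit fern.
    At sage: go right to cedar.
      At cedar: go left to elm.
        elm is a leaf — visit elm.
      At cedar: no right child.
      Visit cedar.
    Visit sage.
  At iris: no right child.
  Visit iris.
At mint: go right to ash.
  At ash: go left to tulip.
    At tulip: no left child.
    At tulip: go right to rye.
      At rye: go left to yew.
        yew is a leaf — visit yew.
      At rye: no right child.
      Visit rye.
    Visit tulip.
  At ash: go right to rose.
    rose is a leaf — visit rose.
  Visit ash.
Visit mint.
Full post-order sequence: fern, elm, cedar, sage, iris, yew, rye, tulip, rose, ash, mint.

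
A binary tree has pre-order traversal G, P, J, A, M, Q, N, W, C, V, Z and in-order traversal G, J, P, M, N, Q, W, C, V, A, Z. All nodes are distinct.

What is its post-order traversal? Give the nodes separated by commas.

The first element of pre-order is the root; it splits in-order into left and right subtrees.
Root G: left subtree has 0 nodes { }, right has 10 {J, P, M, N, Q, W, C, V, A, Z}.
  Root P: left subtree has 1 node {J}, right has 8 {M, N, Q, W, C, V, A, Z}.
    Root A: left subtree has 6 nodes {M, N, Q, W, C, V}, right has 1 {Z}.
      Root M: left subtree has 0 nodes { }, right has 5 {N, Q, W, C, V}.
        Root Q: left subtree has 1 node {N}, right has 3 {W, C, V}.
          Root W: left subtree has 0 nodes { }, right has 2 {C, V}.
            Root C: left subtree has 0 nodes { }, right has 1 {V}.

J, N, V, C, W, Q, M, Z, A, P, G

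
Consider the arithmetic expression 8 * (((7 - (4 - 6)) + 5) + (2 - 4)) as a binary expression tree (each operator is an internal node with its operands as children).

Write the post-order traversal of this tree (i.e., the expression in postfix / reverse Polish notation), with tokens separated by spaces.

Post-order on an expression tree gives postfix notation: for each operator, emit left operand, right operand, then the operator.

8 7 4 6 - - 5 + 2 4 - + *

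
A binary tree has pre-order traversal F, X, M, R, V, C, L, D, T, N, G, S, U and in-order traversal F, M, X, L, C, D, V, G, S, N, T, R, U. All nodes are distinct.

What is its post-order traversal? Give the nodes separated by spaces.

The first element of pre-order is the root; it splits in-order into left and right subtrees.
Root F: left subtree has 0 nodes { }, right has 12 {M, X, L, C, D, V, G, S, N, T, R, U}.
  Root X: left subtree has 1 node {M}, right has 10 {L, C, D, V, G, S, N, T, R, U}.
    Root R: left subtree has 8 nodes {L, C, D, V, G, S, N, T}, right has 1 {U}.
      Root V: left subtree has 3 nodes {L, C, D}, right has 4 {G, S, N, T}.
        Root C: left subtree has 1 node {L}, right has 1 {D}.
        Root T: left subtree has 3 nodes {G, S, N}, right has 0 { }.
          Root N: left subtree has 2 nodes {G, S}, right has 0 { }.
            Root G: left subtree has 0 nodes { }, right has 1 {S}.

M L D C S G N T V U R X F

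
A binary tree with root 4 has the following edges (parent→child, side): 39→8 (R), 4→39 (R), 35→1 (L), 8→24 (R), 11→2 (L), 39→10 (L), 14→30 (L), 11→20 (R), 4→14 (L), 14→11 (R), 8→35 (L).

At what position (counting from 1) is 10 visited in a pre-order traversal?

8

Pre-order visits the node, then its left subtree, then its right subtree.
Visit 4.
At 4: go left to 14.
  Visit 14.
  At 14: go left to 30.
    30 is a leaf — visit 30.
  At 14: go right to 11.
    Visit 11.
    At 11: go left to 2.
      2 is a leaf — visit 2.
    At 11: go right to 20.
      20 is a leaf — visit 20.
At 4: go right to 39.
  Visit 39.
  At 39: go left to 10.
    10 is a leaf — visit 10.
  At 39: go right to 8.
    Visit 8.
    At 8: go left to 35.
      Visit 35.
      At 35: go left to 1.
        1 is a leaf — visit 1.
      At 35: no right child.
    At 8: go right to 24.
      24 is a leaf — visit 24.
Full pre-order sequence: 4, 14, 30, 11, 2, 20, 39, 10, 8, 35, 1, 24.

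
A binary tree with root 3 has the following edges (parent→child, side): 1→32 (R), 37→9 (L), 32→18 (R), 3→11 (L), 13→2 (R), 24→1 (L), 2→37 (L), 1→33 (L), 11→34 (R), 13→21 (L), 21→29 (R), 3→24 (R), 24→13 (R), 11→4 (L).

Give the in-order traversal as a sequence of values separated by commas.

4, 11, 34, 3, 33, 1, 32, 18, 24, 21, 29, 13, 9, 37, 2

In-order visits the left subtree, then the node, then the right subtree.
At 3: go left to 11.
  At 11: go left to 4.
    4 is a leaf — visit 4.
  Visit 11.
  At 11: go right to 34.
    34 is a leaf — visit 34.
Visit 3.
At 3: go right to 24.
  At 24: go left to 1.
    At 1: go left to 33.
      33 is a leaf — visit 33.
    Visit 1.
    At 1: go right to 32.
      At 32: no left child.
      Visit 32.
      At 32: go right to 18.
        18 is a leaf — visit 18.
  Visit 24.
  At 24: go right to 13.
    At 13: go left to 21.
      At 21: no left child.
      Visit 21.
      At 21: go right to 29.
        29 is a leaf — visit 29.
    Visit 13.
    At 13: go right to 2.
      At 2: go left to 37.
        At 37: go left to 9.
          9 is a leaf — visit 9.
        Visit 37.
        At 37: no right child.
      Visit 2.
      At 2: no right child.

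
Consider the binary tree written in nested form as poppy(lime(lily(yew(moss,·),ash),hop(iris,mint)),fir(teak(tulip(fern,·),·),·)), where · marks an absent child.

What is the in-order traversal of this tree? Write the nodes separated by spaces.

moss yew lily ash lime iris hop mint poppy fern tulip teak fir

In-order visits the left subtree, then the node, then the right subtree.
At poppy: go left to lime.
  At lime: go left to lily.
    At lily: go left to yew.
      At yew: go left to moss.
        moss is a leaf — visit moss.
      Visit yew.
      At yew: no right child.
    Visit lily.
    At lily: go right to ash.
      ash is a leaf — visit ash.
  Visit lime.
  At lime: go right to hop.
    At hop: go left to iris.
      iris is a leaf — visit iris.
    Visit hop.
    At hop: go right to mint.
      mint is a leaf — visit mint.
Visit poppy.
At poppy: go right to fir.
  At fir: go left to teak.
    At teak: go left to tulip.
      At tulip: go left to fern.
        fern is a leaf — visit fern.
      Visit tulip.
      At tulip: no right child.
    Visit teak.
    At teak: no right child.
  Visit fir.
  At fir: no right child.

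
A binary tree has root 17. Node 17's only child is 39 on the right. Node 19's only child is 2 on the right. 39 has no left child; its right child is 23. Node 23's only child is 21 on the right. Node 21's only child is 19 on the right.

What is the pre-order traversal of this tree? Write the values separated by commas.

17, 39, 23, 21, 19, 2

Pre-order visits the node, then its left subtree, then its right subtree.
Visit 17.
At 17: no left child.
At 17: go right to 39.
  Visit 39.
  At 39: no left child.
  At 39: go right to 23.
    Visit 23.
    At 23: no left child.
    At 23: go right to 21.
      Visit 21.
      At 21: no left child.
      At 21: go right to 19.
        Visit 19.
        At 19: no left child.
        At 19: go right to 2.
          2 is a leaf — visit 2.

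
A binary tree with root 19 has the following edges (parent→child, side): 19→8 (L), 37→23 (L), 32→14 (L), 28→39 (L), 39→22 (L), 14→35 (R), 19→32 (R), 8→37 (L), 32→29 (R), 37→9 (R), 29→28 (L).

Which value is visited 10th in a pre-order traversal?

28

Pre-order visits the node, then its left subtree, then its right subtree.
Visit 19.
At 19: go left to 8.
  Visit 8.
  At 8: go left to 37.
    Visit 37.
    At 37: go left to 23.
      23 is a leaf — visit 23.
    At 37: go right to 9.
      9 is a leaf — visit 9.
  At 8: no right child.
At 19: go right to 32.
  Visit 32.
  At 32: go left to 14.
    Visit 14.
    At 14: no left child.
    At 14: go right to 35.
      35 is a leaf — visit 35.
  At 32: go right to 29.
    Visit 29.
    At 29: go left to 28.
      Visit 28.
      At 28: go left to 39.
        Visit 39.
        At 39: go left to 22.
          22 is a leaf — visit 22.
        At 39: no right child.
      At 28: no right child.
    At 29: no right child.
Full pre-order sequence: 19, 8, 37, 23, 9, 32, 14, 35, 29, 28, 39, 22.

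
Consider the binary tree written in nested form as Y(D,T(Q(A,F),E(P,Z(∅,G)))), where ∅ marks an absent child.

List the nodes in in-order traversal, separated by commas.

In-order visits the left subtree, then the node, then the right subtree.
At Y: go left to D.
  D is a leaf — visit D.
Visit Y.
At Y: go right to T.
  At T: go left to Q.
    At Q: go left to A.
      A is a leaf — visit A.
    Visit Q.
    At Q: go right to F.
      F is a leaf — visit F.
  Visit T.
  At T: go right to E.
    At E: go left to P.
      P is a leaf — visit P.
    Visit E.
    At E: go right to Z.
      At Z: no left child.
      Visit Z.
      At Z: go right to G.
        G is a leaf — visit G.

D, Y, A, Q, F, T, P, E, Z, G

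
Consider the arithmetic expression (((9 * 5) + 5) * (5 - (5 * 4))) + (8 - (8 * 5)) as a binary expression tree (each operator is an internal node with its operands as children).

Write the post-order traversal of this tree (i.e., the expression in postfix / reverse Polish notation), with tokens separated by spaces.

Post-order on an expression tree gives postfix notation: for each operator, emit left operand, right operand, then the operator.

9 5 * 5 + 5 5 4 * - * 8 8 5 * - +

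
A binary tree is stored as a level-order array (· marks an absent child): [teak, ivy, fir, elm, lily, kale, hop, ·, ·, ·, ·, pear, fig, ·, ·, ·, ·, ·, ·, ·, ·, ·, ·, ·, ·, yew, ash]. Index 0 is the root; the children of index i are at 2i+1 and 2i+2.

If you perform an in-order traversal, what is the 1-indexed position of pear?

5

In-order visits the left subtree, then the node, then the right subtree.
At teak: go left to ivy.
  At ivy: go left to elm.
    elm is a leaf — visit elm.
  Visit ivy.
  At ivy: go right to lily.
    lily is a leaf — visit lily.
Visit teak.
At teak: go right to fir.
  At fir: go left to kale.
    At kale: go left to pear.
      pear is a leaf — visit pear.
    Visit kale.
    At kale: go right to fig.
      At fig: go left to yew.
        yew is a leaf — visit yew.
      Visit fig.
      At fig: go right to ash.
        ash is a leaf — visit ash.
  Visit fir.
  At fir: go right to hop.
    hop is a leaf — visit hop.
Full in-order sequence: elm, ivy, lily, teak, pear, kale, yew, fig, ash, fir, hop.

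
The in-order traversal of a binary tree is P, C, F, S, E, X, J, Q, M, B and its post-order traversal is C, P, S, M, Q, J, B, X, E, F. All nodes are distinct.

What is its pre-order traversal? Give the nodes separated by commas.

F, P, C, E, S, X, B, J, Q, M

The last element of post-order is the root; it splits in-order into left and right subtrees.
Root F: left subtree has 2 nodes {P, C}, right has 7 {S, E, X, J, Q, M, B}.
  Root P: left subtree has 0 nodes { }, right has 1 {C}.
  Root E: left subtree has 1 node {S}, right has 5 {X, J, Q, M, B}.
    Root X: left subtree has 0 nodes { }, right has 4 {J, Q, M, B}.
      Root B: left subtree has 3 nodes {J, Q, M}, right has 0 { }.
        Root J: left subtree has 0 nodes { }, right has 2 {Q, M}.
          Root Q: left subtree has 0 nodes { }, right has 1 {M}.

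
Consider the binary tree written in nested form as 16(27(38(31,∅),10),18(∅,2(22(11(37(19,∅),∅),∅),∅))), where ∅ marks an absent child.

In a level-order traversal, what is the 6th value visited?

Level-order visits nodes level by level from the root, left to right within each level.
Level 0: 16
Level 1: 27, 18
Level 2: 38, 10, 2
Level 3: 31, 22
Level 4: 11
Level 5: 37
Level 6: 19
Full level-order sequence: 16, 27, 18, 38, 10, 2, 31, 22, 11, 37, 19.

2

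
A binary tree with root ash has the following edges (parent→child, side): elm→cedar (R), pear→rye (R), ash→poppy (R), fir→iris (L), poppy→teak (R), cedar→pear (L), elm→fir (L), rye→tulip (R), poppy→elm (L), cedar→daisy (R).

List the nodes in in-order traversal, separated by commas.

In-order visits the left subtree, then the node, then the right subtree.
At ash: no left child.
Visit ash.
At ash: go right to poppy.
  At poppy: go left to elm.
    At elm: go left to fir.
      At fir: go left to iris.
        iris is a leaf — visit iris.
      Visit fir.
      At fir: no right child.
    Visit elm.
    At elm: go right to cedar.
      At cedar: go left to pear.
        At pear: no left child.
        Visit pear.
        At pear: go right to rye.
          At rye: no left child.
          Visit rye.
          At rye: go right to tulip.
            tulip is a leaf — visit tulip.
      Visit cedar.
      At cedar: go right to daisy.
        daisy is a leaf — visit daisy.
  Visit poppy.
  At poppy: go right to teak.
    teak is a leaf — visit teak.

ash, iris, fir, elm, pear, rye, tulip, cedar, daisy, poppy, teak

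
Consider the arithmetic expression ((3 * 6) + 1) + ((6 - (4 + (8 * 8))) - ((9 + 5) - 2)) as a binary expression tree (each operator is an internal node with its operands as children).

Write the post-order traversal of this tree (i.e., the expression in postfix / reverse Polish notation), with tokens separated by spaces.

3 6 * 1 + 6 4 8 8 * + - 9 5 + 2 - - +

Post-order on an expression tree gives postfix notation: for each operator, emit left operand, right operand, then the operator.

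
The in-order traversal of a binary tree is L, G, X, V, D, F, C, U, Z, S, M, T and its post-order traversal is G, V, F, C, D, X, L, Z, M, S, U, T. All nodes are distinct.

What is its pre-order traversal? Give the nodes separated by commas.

T, U, L, X, G, D, V, C, F, S, Z, M

The last element of post-order is the root; it splits in-order into left and right subtrees.
Root T: left subtree has 11 nodes {L, G, X, V, D, F, C, U, Z, S, M}, right has 0 { }.
  Root U: left subtree has 7 nodes {L, G, X, V, D, F, C}, right has 3 {Z, S, M}.
    Root L: left subtree has 0 nodes { }, right has 6 {G, X, V, D, F, C}.
      Root X: left subtree has 1 node {G}, right has 4 {V, D, F, C}.
        Root D: left subtree has 1 node {V}, right has 2 {F, C}.
          Root C: left subtree has 1 node {F}, right has 0 { }.
    Root S: left subtree has 1 node {Z}, right has 1 {M}.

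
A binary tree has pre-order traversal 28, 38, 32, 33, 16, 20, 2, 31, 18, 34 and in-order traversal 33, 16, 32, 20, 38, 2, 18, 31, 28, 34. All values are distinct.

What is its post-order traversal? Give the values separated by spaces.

The first element of pre-order is the root; it splits in-order into left and right subtrees.
Root 28: left subtree has 8 nodes {33, 16, 32, 20, 38, 2, 18, 31}, right has 1 {34}.
  Root 38: left subtree has 4 nodes {33, 16, 32, 20}, right has 3 {2, 18, 31}.
    Root 32: left subtree has 2 nodes {33, 16}, right has 1 {20}.
      Root 33: left subtree has 0 nodes { }, right has 1 {16}.
    Root 2: left subtree has 0 nodes { }, right has 2 {18, 31}.
      Root 31: left subtree has 1 node {18}, right has 0 { }.

16 33 20 32 18 31 2 38 34 28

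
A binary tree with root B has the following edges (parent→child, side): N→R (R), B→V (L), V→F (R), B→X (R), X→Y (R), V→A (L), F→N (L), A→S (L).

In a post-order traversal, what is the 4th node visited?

N

Post-order visits the left subtree, then the right subtree, then the node.
At B: go left to V.
  At V: go left to A.
    At A: go left to S.
      S is a leaf — visit S.
    At A: no right child.
    Visit A.
  At V: go right to F.
    At F: go left to N.
      At N: no left child.
      At N: go right to R.
        R is a leaf — visit R.
      Visit N.
    At F: no right child.
    Visit F.
  Visit V.
At B: go right to X.
  At X: no left child.
  At X: go right to Y.
    Y is a leaf — visit Y.
  Visit X.
Visit B.
Full post-order sequence: S, A, R, N, F, V, Y, X, B.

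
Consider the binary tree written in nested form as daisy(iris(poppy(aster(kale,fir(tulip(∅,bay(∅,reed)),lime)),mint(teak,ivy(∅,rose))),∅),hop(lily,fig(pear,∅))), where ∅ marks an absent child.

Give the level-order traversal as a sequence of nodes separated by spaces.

daisy iris hop poppy lily fig aster mint pear kale fir teak ivy tulip lime rose bay reed

Level-order visits nodes level by level from the root, left to right within each level.
Level 0: daisy
Level 1: iris, hop
Level 2: poppy, lily, fig
Level 3: aster, mint, pear
Level 4: kale, fir, teak, ivy
Level 5: tulip, lime, rose
Level 6: bay
Level 7: reed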